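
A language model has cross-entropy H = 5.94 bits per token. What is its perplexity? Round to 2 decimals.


Perplexity formula: PP = 2^H
H = 5.94
PP = 2^5.94
Decompose: 2^5.94 = 2^5 * 2^0.94
2^5 = 32, 2^0.94 ~ 1.9185282
PP ~ 32 * 1.9185282 = 61.3929024
Rounded to 2 decimals: 61.39

61.39


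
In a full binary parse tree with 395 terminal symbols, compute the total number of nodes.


Leaf nodes (terminals): 395
Internal nodes = n - 1 = 395 - 1 = 394
Total = leaves + internal = 395 + 394 = 789

789


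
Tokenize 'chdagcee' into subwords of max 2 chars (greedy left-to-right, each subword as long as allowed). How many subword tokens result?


'chdagcee' has 8 characters.
Chunking with max size 2:
  Chunk 1: 'ch' (positions 0-1)
  Chunk 2: 'da' (positions 2-3)
  Chunk 3: 'gc' (positions 4-5)
  Chunk 4: 'ee' (positions 6-7)
Total chunks: ceil(8 / 2) = 4

4


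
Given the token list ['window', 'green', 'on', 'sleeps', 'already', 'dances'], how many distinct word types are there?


Listing all tokens and tracking unique types:
  Token 1: 'window' -> NEW (unique so far: 1)
  Token 2: 'green' -> NEW (unique so far: 2)
  Token 3: 'on' -> NEW (unique so far: 3)
  Token 4: 'sleeps' -> NEW (unique so far: 4)
  Token 5: 'already' -> NEW (unique so far: 5)
  Token 6: 'dances' -> NEW (unique so far: 6)
Unique types: ('already', 'dances', 'green', 'on', 'sleeps', 'window')
Vocabulary size: 6

6


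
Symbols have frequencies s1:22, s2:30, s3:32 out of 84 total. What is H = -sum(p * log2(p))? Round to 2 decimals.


Computing entropy H = -sum(p_i * log2(p_i)):
  s1: p = 22/84 = 0.2619, -p*log2(p) = 0.5062
  s2: p = 30/84 = 0.3571, -p*log2(p) = 0.5305
  s3: p = 32/84 = 0.3810, -p*log2(p) = 0.5304
H = sum of terms = 1.5671
Rounded to 2 decimals: 1.57

1.57


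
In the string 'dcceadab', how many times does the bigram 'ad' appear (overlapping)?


Scanning 'dcceadab' for bigram 'ad':
  Position 0: 'dc' -> no
  Position 1: 'cc' -> no
  Position 2: 'ce' -> no
  Position 3: 'ea' -> no
  Position 4: 'ad' -> MATCH
  Position 5: 'da' -> no
  Position 6: 'ab' -> no
Total matches: 1

1


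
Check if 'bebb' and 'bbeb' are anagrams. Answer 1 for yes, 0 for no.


Sort characters of 'bebb': 'bbbe'
Sort characters of 'bbeb': 'bbbe'
Sorted forms match -> they ARE anagrams
Result: 1

1


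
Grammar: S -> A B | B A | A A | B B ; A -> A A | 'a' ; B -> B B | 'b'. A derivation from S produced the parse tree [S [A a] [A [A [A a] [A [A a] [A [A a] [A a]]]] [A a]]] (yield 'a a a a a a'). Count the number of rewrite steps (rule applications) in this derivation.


Every bracketed nonterminal node [X ...] in the tree is produced by exactly one rule application.
Reading the tree off as a leftmost derivation:
  Step 1: S  =>  A A   (applied S -> A A)
  Step 2: A A  =>  a A   (applied A -> a)
  Step 3: a A  =>  a A A   (applied A -> A A)
  Step 4: a A A  =>  a A A A   (applied A -> A A)
  Step 5: a A A A  =>  a a A A   (applied A -> a)
  Step 6: a a A A  =>  a a A A A   (applied A -> A A)
  Step 7: a a A A A  =>  a a a A A   (applied A -> a)
  Step 8: a a a A A  =>  a a a A A A   (applied A -> A A)
  Step 9: a a a A A A  =>  a a a a A A   (applied A -> a)
  Step 10: a a a a A A  =>  a a a a a A   (applied A -> a)
  Step 11: a a a a a A  =>  a a a a a a   (applied A -> a)
Final yield: a a a a a a
Total rewrite steps: 11

11


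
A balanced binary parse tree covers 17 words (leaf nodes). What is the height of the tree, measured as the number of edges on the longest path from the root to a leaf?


In a balanced binary tree with n leaves the deepest leaf is ceil(log2(n)) edges below the root.
log2(17) = 4.0875
ceil(4.0875) = 5
height (edges) = 5

5


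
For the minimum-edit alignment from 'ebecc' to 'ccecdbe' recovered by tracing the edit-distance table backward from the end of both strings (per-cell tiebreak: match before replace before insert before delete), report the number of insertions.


Edit distance = 5. Backtracking from cell (5, 7) with preference match > replace > insert > delete,
then listing the resulting alignment 'ebecc' -> 'ccecdbe' left to right:
  Step 1: replace e->c
  Step 2: replace b->c
  Step 3: keep 'e'
  Step 4: keep 'c'
  Step 5: insert 'd' [insertion #1]
  Step 6: insert 'b' [insertion #2]
  Step 7: replace c->e
Total insertions: 2

2


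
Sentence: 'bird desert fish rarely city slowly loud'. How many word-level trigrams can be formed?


Word trigrams from [7] words:
  Trigram 1: (bird desert fish)
  Trigram 2: (desert fish rarely)
  Trigram 3: (fish rarely city)
  Trigram 4: (rarely city slowly)
  Trigram 5: (city slowly loud)
Total word trigrams: 7 - 2 = 5

5


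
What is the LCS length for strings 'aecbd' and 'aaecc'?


DP table for LCS of 'aecbd' and 'aaecc':
       a  a  e  c  c
    0  0  0  0  0  0
  a 0  1  1  1  1  1
  e 0  1  1  2  2  2
  c 0  1  1  2  3  3
  b 0  1  1  2  3  3
  d 0  1  1  2  3  3
LCS: 'aec'
LCS length = 3

3


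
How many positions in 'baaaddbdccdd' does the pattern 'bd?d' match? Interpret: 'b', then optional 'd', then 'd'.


Pattern: bd?d means 'b', then optional 'd', then 'd'.
Scanning 'baaaddbdccdd' position-by-position:
  Pos 0: window 'baa' -> no
  Pos 1: window 'aaa' -> no
  Pos 2: window 'aad' -> no
  Pos 3: window 'add' -> no
  Pos 4: window 'ddb' -> no
  Pos 5: window 'dbd' -> no
  Pos 6: window 'bdc' -> MATCH
  Pos 7: window 'dcc' -> no
  Pos 8: window 'ccd' -> no
  Pos 9: window 'cdd' -> no
  Pos 10: window 'dd' -> no
  Pos 11: window 'd' -> no
Total matches: 1

1


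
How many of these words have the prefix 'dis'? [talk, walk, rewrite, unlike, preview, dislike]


Checking each word for prefix 'dis':
  'talk' -> no (count: 0)
  'walk' -> no (count: 0)
  'rewrite' -> no (count: 0)
  'unlike' -> no (count: 0)
  'preview' -> no (count: 0)
  'dislike' -> YES, starts with 'dis' (count: 1)
Total with prefix 'dis': 1

1


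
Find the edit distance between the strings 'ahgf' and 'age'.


Building DP table for s1='ahgf' (len 4) and s2='age' (len 3):
       a  g  e
    0  1  2  3
  a 1  0  1  2
  h 2  1  1  2
  g 3  2  1  2
  f 4  3  2  2
Edit distance = dp[4][3] = 2

2


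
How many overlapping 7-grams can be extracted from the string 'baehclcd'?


String 'baehclcd' has length L = 8.
Number of overlapping n-grams = L - n + 1
Substituting: 8 - 7 + 1 = 2

2


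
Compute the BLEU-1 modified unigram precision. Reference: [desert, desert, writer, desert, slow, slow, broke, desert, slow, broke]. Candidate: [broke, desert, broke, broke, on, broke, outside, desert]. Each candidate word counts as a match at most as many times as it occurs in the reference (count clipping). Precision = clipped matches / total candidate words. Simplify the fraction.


Reference word counts: {'broke': 2, 'desert': 4, 'slow': 3, 'writer': 1}
Checking each candidate word (with clipping):
  'broke' -> in reference (ref count 2, used 1/2) -> match (matches: 1)
  'desert' -> in reference (ref count 4, used 1/4) -> match (matches: 2)
  'broke' -> in reference (ref count 2, used 2/2) -> match (matches: 3)
  'broke' -> ref count 2 already used up (2/2) -> clipped, no match (matches: 3)
  'on' -> not in reference -> no match (matches: 3)
  'broke' -> ref count 2 already used up (2/2) -> clipped, no match (matches: 3)
  'outside' -> not in reference -> no match (matches: 3)
  'desert' -> in reference (ref count 4, used 2/4) -> match (matches: 4)
Clipped matches: 4, Candidate length: 8
Precision = 4/8 = 1/2

1/2


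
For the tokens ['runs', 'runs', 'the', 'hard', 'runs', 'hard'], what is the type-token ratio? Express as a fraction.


Tokens: 6
Unique types: ('hard', 'runs', 'the') = 3
TTR = 3/6
Simplify: divide both by 3 -> 1/2
TTR = 1/2

1/2


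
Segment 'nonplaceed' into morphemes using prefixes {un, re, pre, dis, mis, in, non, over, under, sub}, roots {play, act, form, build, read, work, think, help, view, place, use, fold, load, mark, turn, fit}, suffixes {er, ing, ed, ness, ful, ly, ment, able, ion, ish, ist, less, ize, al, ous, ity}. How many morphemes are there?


Segmenting 'nonplaceed' against the inventory:
  'non' -> prefix (morpheme 1)
  'place' -> root (morpheme 2)
  'ed' -> suffix (morpheme 3)
Total morphemes: 3

3


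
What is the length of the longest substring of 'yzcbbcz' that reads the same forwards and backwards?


Scanning 'yzcbbcz' for palindromic substrings.
Substring at positions 1-6: 'zcbbcz'.
Check: reverse('zcbbcz') = 'zcbbcz' -> palindrome confirmed.
Neighbouring characters ('y' / '-') break symmetry, so it cannot extend further.
No longer palindromic substring exists; longest length = 6

6


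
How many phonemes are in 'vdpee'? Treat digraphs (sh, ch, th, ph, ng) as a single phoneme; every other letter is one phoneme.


Parsing 'vdpee' greedily, digraphs first:
  'v' -> consonant phoneme (phonemes so far: 1)
  'd' -> consonant phoneme (phonemes so far: 2)
  'p' -> consonant phoneme (phonemes so far: 3)
  'e' -> vowel phoneme (phonemes so far: 4)
  'e' -> vowel phoneme (phonemes so far: 5)
Total phonemes: 5

5


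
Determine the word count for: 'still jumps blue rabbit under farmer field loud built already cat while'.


Counting words by splitting on spaces:
  Word 1: 'still'
  Word 2: 'jumps'
  Word 3: 'blue'
  Word 4: 'rabbit'
  Word 5: 'under'
  Word 6: 'farmer'
  Word 7: 'field'
  Word 8: 'loud'
  Word 9: 'built'
  Word 10: 'already'
  Word 11: 'cat'
  Word 12: 'while'
Total words: 12

12


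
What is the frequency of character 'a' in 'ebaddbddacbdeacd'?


Scanning 'ebaddbddacbdeacd' for 'a':
  Position 2: 'a' -> MATCH (count: 1)
  Position 8: 'a' -> MATCH (count: 2)
  Position 13: 'a' -> MATCH (count: 3)
Total occurrences of 'a': 3

3


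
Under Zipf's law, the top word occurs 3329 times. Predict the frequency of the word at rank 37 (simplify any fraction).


Zipf's law: freq(rank) = f1 / rank
f1 = 3329, rank = 37
freq = 3329 / 37
GCD(3329, 37) = 1
Simplified: 3329/37

3329/37


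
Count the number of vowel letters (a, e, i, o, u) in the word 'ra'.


Scanning each character of 'ra':
  Position 1: 'r' -> consonant (running count: 0)
  Position 2: 'a' -> vowel (running count: 1)
Total vowels: 1

1


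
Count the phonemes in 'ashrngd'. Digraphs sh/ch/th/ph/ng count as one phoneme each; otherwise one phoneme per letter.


Parsing 'ashrngd' greedily, digraphs first:
  'a' -> vowel phoneme (phonemes so far: 1)
  'sh' -> digraph (1 consonant phoneme) (phonemes so far: 2)
  'r' -> consonant phoneme (phonemes so far: 3)
  'ng' -> digraph (1 consonant phoneme) (phonemes so far: 4)
  'd' -> consonant phoneme (phonemes so far: 5)
Total phonemes: 5

5


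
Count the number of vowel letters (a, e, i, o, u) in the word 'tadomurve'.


Scanning each character of 'tadomurve':
  Position 1: 't' -> consonant (running count: 0)
  Position 2: 'a' -> vowel (running count: 1)
  Position 3: 'd' -> consonant (running count: 1)
  Position 4: 'o' -> vowel (running count: 2)
  Position 5: 'm' -> consonant (running count: 2)
  Position 6: 'u' -> vowel (running count: 3)
  Position 7: 'r' -> consonant (running count: 3)
  Position 8: 'v' -> consonant (running count: 3)
  Position 9: 'e' -> vowel (running count: 4)
Total vowels: 4

4


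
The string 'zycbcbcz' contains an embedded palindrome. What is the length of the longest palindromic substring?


Scanning 'zycbcbcz' for palindromic substrings.
Substring at positions 2-6: 'cbcbc'.
Check: reverse('cbcbc') = 'cbcbc' -> palindrome confirmed.
Neighbouring characters ('y' / 'z') break symmetry, so it cannot extend further.
No longer palindromic substring exists; longest length = 5

5


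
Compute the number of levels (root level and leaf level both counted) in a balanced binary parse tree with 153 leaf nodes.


In a balanced binary tree with n leaves the deepest leaf is ceil(log2(n)) edges below the root,
so counting node levels inclusive of root and leaves gives ceil(log2(n)) + 1 levels.
log2(153) = 7.2574
ceil(7.2574) = 8
levels = 8 + 1 = 9

9


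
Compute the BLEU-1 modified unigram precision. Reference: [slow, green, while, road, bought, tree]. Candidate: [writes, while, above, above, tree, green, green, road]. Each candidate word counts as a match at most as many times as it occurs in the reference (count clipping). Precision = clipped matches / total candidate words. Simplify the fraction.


Reference word counts: {'bought': 1, 'green': 1, 'road': 1, 'slow': 1, 'tree': 1, 'while': 1}
Checking each candidate word (with clipping):
  'writes' -> not in reference -> no match (matches: 0)
  'while' -> in reference (ref count 1, used 1/1) -> match (matches: 1)
  'above' -> not in reference -> no match (matches: 1)
  'above' -> not in reference -> no match (matches: 1)
  'tree' -> in reference (ref count 1, used 1/1) -> match (matches: 2)
  'green' -> in reference (ref count 1, used 1/1) -> match (matches: 3)
  'green' -> ref count 1 already used up (1/1) -> clipped, no match (matches: 3)
  'road' -> in reference (ref count 1, used 1/1) -> match (matches: 4)
Clipped matches: 4, Candidate length: 8
Precision = 4/8 = 1/2

1/2


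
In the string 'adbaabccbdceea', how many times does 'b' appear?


Scanning 'adbaabccbdceea' for 'b':
  Position 2: 'b' -> MATCH (count: 1)
  Position 5: 'b' -> MATCH (count: 2)
  Position 8: 'b' -> MATCH (count: 3)
Total occurrences of 'b': 3

3


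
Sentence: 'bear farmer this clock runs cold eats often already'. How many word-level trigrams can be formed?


Word trigrams from [9] words:
  Trigram 1: (bear farmer this)
  Trigram 2: (farmer this clock)
  Trigram 3: (this clock runs)
  Trigram 4: (clock runs cold)
  Trigram 5: (runs cold eats)
  Trigram 6: (cold eats often)
  Trigram 7: (eats often already)
Total word trigrams: 9 - 2 = 7

7


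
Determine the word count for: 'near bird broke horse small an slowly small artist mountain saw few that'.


Counting words by splitting on spaces:
  Word 1: 'near'
  Word 2: 'bird'
  Word 3: 'broke'
  Word 4: 'horse'
  Word 5: 'small'
  Word 6: 'an'
  Word 7: 'slowly'
  Word 8: 'small'
  Word 9: 'artist'
  Word 10: 'mountain'
  Word 11: 'saw'
  Word 12: 'few'
  Word 13: 'that'
Total words: 13

13


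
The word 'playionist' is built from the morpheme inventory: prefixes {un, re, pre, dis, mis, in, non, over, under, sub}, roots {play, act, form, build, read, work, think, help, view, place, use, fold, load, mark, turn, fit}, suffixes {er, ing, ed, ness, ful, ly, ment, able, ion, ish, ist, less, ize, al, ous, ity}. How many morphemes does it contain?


Segmenting 'playionist' against the inventory:
  'play' -> root (morpheme 1)
  'ion' -> suffix (morpheme 2)
  'ist' -> suffix (morpheme 3)
Total morphemes: 3

3


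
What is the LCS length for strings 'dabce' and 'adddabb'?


DP table for LCS of 'dabce' and 'adddabb':
       a  d  d  d  a  b  b
    0  0  0  0  0  0  0  0
  d 0  0  1  1  1  1  1  1
  a 0  1  1  1  1  2  2  2
  b 0  1  1  1  1  2  3  3
  c 0  1  1  1  1  2  3  3
  e 0  1  1  1  1  2  3  3
LCS: 'dab'
LCS length = 3

3


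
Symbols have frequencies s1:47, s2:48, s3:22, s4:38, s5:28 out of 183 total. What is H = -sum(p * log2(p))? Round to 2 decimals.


Computing entropy H = -sum(p_i * log2(p_i)):
  s1: p = 47/183 = 0.2568, -p*log2(p) = 0.5037
  s2: p = 48/183 = 0.2623, -p*log2(p) = 0.5064
  s3: p = 22/183 = 0.1202, -p*log2(p) = 0.3674
  s4: p = 38/183 = 0.2077, -p*log2(p) = 0.4709
  s5: p = 28/183 = 0.1530, -p*log2(p) = 0.4144
H = sum of terms = 2.2628
Rounded to 2 decimals: 2.26

2.26


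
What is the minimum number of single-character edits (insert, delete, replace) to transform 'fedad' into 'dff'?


Building DP table for s1='fedad' (len 5) and s2='dff' (len 3):
       d  f  f
    0  1  2  3
  f 1  1  1  2
  e 2  2  2  2
  d 3  2  3  3
  a 4  3  3  4
  d 5  4  4  4
Edit distance = dp[5][3] = 4

4


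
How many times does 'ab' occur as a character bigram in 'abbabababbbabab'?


Scanning 'abbabababbbabab' for bigram 'ab':
  Position 0: 'ab' -> MATCH
  Position 1: 'bb' -> no
  Position 2: 'ba' -> no
  Position 3: 'ab' -> MATCH
  Position 4: 'ba' -> no
  Position 5: 'ab' -> MATCH
  Position 6: 'ba' -> no
  Position 7: 'ab' -> MATCH
  Position 8: 'bb' -> no
  Position 9: 'bb' -> no
  Position 10: 'ba' -> no
  Position 11: 'ab' -> MATCH
  Position 12: 'ba' -> no
  Position 13: 'ab' -> MATCH
Total matches: 6

6


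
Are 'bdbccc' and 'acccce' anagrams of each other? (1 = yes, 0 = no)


Sort characters of 'bdbccc': 'bbcccd'
Sort characters of 'acccce': 'acccce'
Sorted forms differ -> they are NOT anagrams
Result: 0

0


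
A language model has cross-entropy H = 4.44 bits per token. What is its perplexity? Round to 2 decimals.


Perplexity formula: PP = 2^H
H = 4.44
PP = 2^4.44
Decompose: 2^4.44 = 2^4 * 2^0.44
2^4 = 16, 2^0.44 ~ 1.3566043
PP ~ 16 * 1.3566043 = 21.7056688
Rounded to 2 decimals: 21.71

21.71


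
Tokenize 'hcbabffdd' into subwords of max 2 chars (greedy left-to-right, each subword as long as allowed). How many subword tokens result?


'hcbabffdd' has 9 characters.
Chunking with max size 2:
  Chunk 1: 'hc' (positions 0-1)
  Chunk 2: 'ba' (positions 2-3)
  Chunk 3: 'bf' (positions 4-5)
  Chunk 4: 'fd' (positions 6-7)
  Chunk 5: 'd' (positions 8-8)
Total chunks: ceil(9 / 2) = 5

5


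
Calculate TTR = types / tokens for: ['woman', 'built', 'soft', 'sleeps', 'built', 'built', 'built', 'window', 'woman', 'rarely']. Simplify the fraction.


Tokens: 10
Unique types: ('built', 'rarely', 'sleeps', 'soft', 'window', 'woman') = 6
TTR = 6/10
Simplify: divide both by 2 -> 3/5
TTR = 3/5

3/5


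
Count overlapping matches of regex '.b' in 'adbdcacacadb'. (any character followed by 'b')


Pattern: .b means any character followed by 'b'.
Scanning 'adbdcacacadb' position-by-position:
  Pos 0: window 'ad' -> no
  Pos 1: window 'db' -> MATCH
  Pos 2: window 'bd' -> no
  Pos 3: window 'dc' -> no
  Pos 4: window 'ca' -> no
  Pos 5: window 'ac' -> no
  Pos 6: window 'ca' -> no
  Pos 7: window 'ac' -> no
  Pos 8: window 'ca' -> no
  Pos 9: window 'ad' -> no
  Pos 10: window 'db' -> MATCH
  Pos 11: window 'b' -> no
Total matches: 2

2


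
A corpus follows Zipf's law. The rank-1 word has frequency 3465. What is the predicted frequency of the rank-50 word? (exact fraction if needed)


Zipf's law: freq(rank) = f1 / rank
f1 = 3465, rank = 50
freq = 3465 / 50
GCD(3465, 50) = 5
Simplified: 693/10

693/10


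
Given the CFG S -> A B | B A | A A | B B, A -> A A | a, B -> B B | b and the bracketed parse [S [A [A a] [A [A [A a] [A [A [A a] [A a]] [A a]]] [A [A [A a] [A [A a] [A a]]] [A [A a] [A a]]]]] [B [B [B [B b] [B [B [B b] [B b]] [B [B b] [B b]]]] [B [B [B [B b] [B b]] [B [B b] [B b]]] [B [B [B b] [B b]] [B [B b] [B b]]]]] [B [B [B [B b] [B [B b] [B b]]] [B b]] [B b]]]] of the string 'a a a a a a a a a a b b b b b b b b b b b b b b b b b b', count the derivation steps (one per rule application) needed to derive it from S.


Every bracketed nonterminal node [X ...] in the tree is produced by exactly one rule application.
Reading the tree off as a leftmost derivation:
  Step 1: S  =>  A B   (applied S -> A B)
  Step 2: A B  =>  A A B   (applied A -> A A)
  Step 3: A A B  =>  a A B   (applied A -> a)
  Step 4: a A B  =>  a A A B   (applied A -> A A)
  Step 5: a A A B  =>  a A A A B   (applied A -> A A)
  Step 6: a A A A B  =>  a a A A B   (applied A -> a)
  Step 7: a a A A B  =>  a a A A A B   (applied A -> A A)
  Step 8: a a A A A B  =>  a a A A A A B   (applied A -> A A)
  Step 9: a a A A A A B  =>  a a a A A A B   (applied A -> a)
  Step 10: a a a A A A B  =>  a a a a A A B   (applied A -> a)
  Step 11: a a a a A A B  =>  a a a a a A B   (applied A -> a)
  Step 12: a a a a a A B  =>  a a a a a A A B   (applied A -> A A)
  Step 13: a a a a a A A B  =>  a a a a a A A A B   (applied A -> A A)
  Step 14: a a a a a A A A B  =>  a a a a a a A A B   (applied A -> a)
  Step 15: a a a a a a A A B  =>  a a a a a a A A A B   (applied A -> A A)
  Step 16: a a a a a a A A A B  =>  a a a a a a a A A B   (applied A -> a)
  Step 17: a a a a a a a A A B  =>  a a a a a a a a A B   (applied A -> a)
  Step 18: a a a a a a a a A B  =>  a a a a a a a a A A B   (applied A -> A A)
  Step 19: a a a a a a a a A A B  =>  a a a a a a a a a A B   (applied A -> a)
  Step 20: a a a a a a a a a A B  =>  a a a a a a a a a a B   (applied A -> a)
  Step 21: a a a a a a a a a a B  =>  a a a a a a a a a a B B   (applied B -> B B)
  Step 22: a a a a a a a a a a B B  =>  a a a a a a a a a a B B B   (applied B -> B B)
  Step 23: a a a a a a a a a a B B B  =>  a a a a a a a a a a B B B B   (applied B -> B B)
  Step 24: a a a a a a a a a a B B B B  =>  a a a a a a a a a a b B B B   (applied B -> b)
  Step 25: a a a a a a a a a a b B B B  =>  a a a a a a a a a a b B B B B   (applied B -> B B)
  Step 26: a a a a a a a a a a b B B B B  =>  a a a a a a a a a a b B B B B B   (applied B -> B B)
  Step 27: a a a a a a a a a a b B B B B B  =>  a a a a a a a a a a b b B B B B   (applied B -> b)
  Step 28: a a a a a a a a a a b b B B B B  =>  a a a a a a a a a a b b b B B B   (applied B -> b)
  Step 29: a a a a a a a a a a b b b B B B  =>  a a a a a a a a a a b b b B B B B   (applied B -> B B)
  Step 30: a a a a a a a a a a b b b B B B B  =>  a a a a a a a a a a b b b b B B B   (applied B -> b)
  Step 31: a a a a a a a a a a b b b b B B B  =>  a a a a a a a a a a b b b b b B B   (applied B -> b)
  Step 32: a a a a a a a a a a b b b b b B B  =>  a a a a a a a a a a b b b b b B B B   (applied B -> B B)
  Step 33: a a a a a a a a a a b b b b b B B B  =>  a a a a a a a a a a b b b b b B B B B   (applied B -> B B)
  Step 34: a a a a a a a a a a b b b b b B B B B  =>  a a a a a a a a a a b b b b b B B B B B   (applied B -> B B)
  Step 35: a a a a a a a a a a b b b b b B B B B B  =>  a a a a a a a a a a b b b b b b B B B B   (applied B -> b)
  Step 36: a a a a a a a a a a b b b b b b B B B B  =>  a a a a a a a a a a b b b b b b b B B B   (applied B -> b)
  Step 37: a a a a a a a a a a b b b b b b b B B B  =>  a a a a a a a a a a b b b b b b b B B B B   (applied B -> B B)
  Step 38: a a a a a a a a a a b b b b b b b B B B B  =>  a a a a a a a a a a b b b b b b b b B B B   (applied B -> b)
  Step 39: a a a a a a a a a a b b b b b b b b B B B  =>  a a a a a a a a a a b b b b b b b b b B B   (applied B -> b)
  Step 40: a a a a a a a a a a b b b b b b b b b B B  =>  a a a a a a a a a a b b b b b b b b b B B B   (applied B -> B B)
  Step 41: a a a a a a a a a a b b b b b b b b b B B B  =>  a a a a a a a a a a b b b b b b b b b B B B B   (applied B -> B B)
  Step 42: a a a a a a a a a a b b b b b b b b b B B B B  =>  a a a a a a a a a a b b b b b b b b b b B B B   (applied B -> b)
  Step 43: a a a a a a a a a a b b b b b b b b b b B B B  =>  a a a a a a a a a a b b b b b b b b b b b B B   (applied B -> b)
  Step 44: a a a a a a a a a a b b b b b b b b b b b B B  =>  a a a a a a a a a a b b b b b b b b b b b B B B   (applied B -> B B)
  Step 45: a a a a a a a a a a b b b b b b b b b b b B B B  =>  a a a a a a a a a a b b b b b b b b b b b b B B   (applied B -> b)
  Step 46: a a a a a a a a a a b b b b b b b b b b b b B B  =>  a a a a a a a a a a b b b b b b b b b b b b b B   (applied B -> b)
  Step 47: a a a a a a a a a a b b b b b b b b b b b b b B  =>  a a a a a a a a a a b b b b b b b b b b b b b B B   (applied B -> B B)
  Step 48: a a a a a a a a a a b b b b b b b b b b b b b B B  =>  a a a a a a a a a a b b b b b b b b b b b b b B B B   (applied B -> B B)
  Step 49: a a a a a a a a a a b b b b b b b b b b b b b B B B  =>  a a a a a a a a a a b b b b b b b b b b b b b B B B B   (applied B -> B B)
  Step 50: a a a a a a a a a a b b b b b b b b b b b b b B B B B  =>  a a a a a a a a a a b b b b b b b b b b b b b b B B B   (applied B -> b)
  Step 51: a a a a a a a a a a b b b b b b b b b b b b b b B B B  =>  a a a a a a a a a a b b b b b b b b b b b b b b B B B B   (applied B -> B B)
  Step 52: a a a a a a a a a a b b b b b b b b b b b b b b B B B B  =>  a a a a a a a a a a b b b b b b b b b b b b b b b B B B   (applied B -> b)
  Step 53: a a a a a a a a a a b b b b b b b b b b b b b b b B B B  =>  a a a a a a a a a a b b b b b b b b b b b b b b b b B B   (applied B -> b)
  Step 54: a a a a a a a a a a b b b b b b b b b b b b b b b b B B  =>  a a a a a a a a a a b b b b b b b b b b b b b b b b b B   (applied B -> b)
  Step 55: a a a a a a a a a a b b b b b b b b b b b b b b b b b B  =>  a a a a a a a a a a b b b b b b b b b b b b b b b b b b   (applied B -> b)
Final yield: a a a a a a a a a a b b b b b b b b b b b b b b b b b b
Total rewrite steps: 55

55


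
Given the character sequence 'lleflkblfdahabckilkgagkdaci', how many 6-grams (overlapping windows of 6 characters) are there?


String 'lleflkblfdahabckilkgagkdaci' has length L = 27.
Number of overlapping n-grams = L - n + 1
Substituting: 27 - 6 + 1 = 22

22


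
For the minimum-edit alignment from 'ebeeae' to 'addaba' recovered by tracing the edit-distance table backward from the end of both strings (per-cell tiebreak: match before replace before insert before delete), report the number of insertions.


Edit distance = 6. Backtracking from cell (6, 6) with preference match > replace > insert > delete,
then listing the resulting alignment 'ebeeae' -> 'addaba' left to right:
  Step 1: replace e->a
  Step 2: replace b->d
  Step 3: replace e->d
  Step 4: replace e->a
  Step 5: replace a->b
  Step 6: replace e->a
Total insertions: 0

0


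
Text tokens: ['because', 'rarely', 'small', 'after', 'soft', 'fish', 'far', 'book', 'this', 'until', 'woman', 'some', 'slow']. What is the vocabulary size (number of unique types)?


Listing all tokens and tracking unique types:
  Token 1: 'because' -> NEW (unique so far: 1)
  Token 2: 'rarely' -> NEW (unique so far: 2)
  Token 3: 'small' -> NEW (unique so far: 3)
  Token 4: 'after' -> NEW (unique so far: 4)
  Token 5: 'soft' -> NEW (unique so far: 5)
  Token 6: 'fish' -> NEW (unique so far: 6)
  Token 7: 'far' -> NEW (unique so far: 7)
  Token 8: 'book' -> NEW (unique so far: 8)
  Token 9: 'this' -> NEW (unique so far: 9)
  Token 10: 'until' -> NEW (unique so far: 10)
  Token 11: 'woman' -> NEW (unique so far: 11)
  Token 12: 'some' -> NEW (unique so far: 12)
  Token 13: 'slow' -> NEW (unique so far: 13)
Unique types: ('after', 'because', 'book', 'far', 'fish', 'rarely', 'slow', 'small', 'soft', 'some', 'this', 'until', 'woman')
Vocabulary size: 13

13


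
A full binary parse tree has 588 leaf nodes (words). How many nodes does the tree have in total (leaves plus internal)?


Leaf nodes (terminals): 588
Internal nodes = n - 1 = 588 - 1 = 587
Total = leaves + internal = 588 + 587 = 1175

1175


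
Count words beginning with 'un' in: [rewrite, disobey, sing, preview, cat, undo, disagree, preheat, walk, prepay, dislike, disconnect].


Checking each word for prefix 'un':
  'rewrite' -> no (count: 0)
  'disobey' -> no (count: 0)
  'sing' -> no (count: 0)
  'preview' -> no (count: 0)
  'cat' -> no (count: 0)
  'undo' -> YES, starts with 'un' (count: 1)
  'disagree' -> no (count: 1)
  'preheat' -> no (count: 1)
  'walk' -> no (count: 1)
  'prepay' -> no (count: 1)
  'dislike' -> no (count: 1)
  'disconnect' -> no (count: 1)
Total with prefix 'un': 1

1


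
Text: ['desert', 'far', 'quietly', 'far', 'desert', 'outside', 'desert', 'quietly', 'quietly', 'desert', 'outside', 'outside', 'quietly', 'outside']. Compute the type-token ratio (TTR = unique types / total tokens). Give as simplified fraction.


Tokens: 14
Unique types: ('desert', 'far', 'outside', 'quietly') = 4
TTR = 4/14
Simplify: divide both by 2 -> 2/7
TTR = 2/7

2/7


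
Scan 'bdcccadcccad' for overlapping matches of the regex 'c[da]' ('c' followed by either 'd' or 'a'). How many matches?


Pattern: c[da] means 'c' followed by either 'd' or 'a'.
Scanning 'bdcccadcccad' position-by-position:
  Pos 0: window 'bd' -> no
  Pos 1: window 'dc' -> no
  Pos 2: window 'cc' -> no
  Pos 3: window 'cc' -> no
  Pos 4: window 'ca' -> MATCH
  Pos 5: window 'ad' -> no
  Pos 6: window 'dc' -> no
  Pos 7: window 'cc' -> no
  Pos 8: window 'cc' -> no
  Pos 9: window 'ca' -> MATCH
  Pos 10: window 'ad' -> no
  Pos 11: window 'd' -> no
Total matches: 2

2


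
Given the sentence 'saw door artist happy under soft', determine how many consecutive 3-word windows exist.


Word trigrams from [6] words:
  Trigram 1: (saw door artist)
  Trigram 2: (door artist happy)
  Trigram 3: (artist happy under)
  Trigram 4: (happy under soft)
Total word trigrams: 6 - 2 = 4

4


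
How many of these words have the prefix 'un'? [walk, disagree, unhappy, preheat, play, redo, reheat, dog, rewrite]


Checking each word for prefix 'un':
  'walk' -> no (count: 0)
  'disagree' -> no (count: 0)
  'unhappy' -> YES, starts with 'un' (count: 1)
  'preheat' -> no (count: 1)
  'play' -> no (count: 1)
  'redo' -> no (count: 1)
  'reheat' -> no (count: 1)
  'dog' -> no (count: 1)
  'rewrite' -> no (count: 1)
Total with prefix 'un': 1

1


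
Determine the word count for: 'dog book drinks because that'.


Counting words by splitting on spaces:
  Word 1: 'dog'
  Word 2: 'book'
  Word 3: 'drinks'
  Word 4: 'because'
  Word 5: 'that'
Total words: 5

5


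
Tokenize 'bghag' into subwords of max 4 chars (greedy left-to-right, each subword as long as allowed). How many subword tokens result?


'bghag' has 5 characters.
Chunking with max size 4:
  Chunk 1: 'bgha' (positions 0-3)
  Chunk 2: 'g' (positions 4-4)
Total chunks: ceil(5 / 4) = 2

2


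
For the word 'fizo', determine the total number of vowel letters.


Scanning each character of 'fizo':
  Position 1: 'f' -> consonant (running count: 0)
  Position 2: 'i' -> vowel (running count: 1)
  Position 3: 'z' -> consonant (running count: 1)
  Position 4: 'o' -> vowel (running count: 2)
Total vowels: 2

2


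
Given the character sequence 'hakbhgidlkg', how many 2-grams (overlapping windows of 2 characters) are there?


String 'hakbhgidlkg' has length L = 11.
Number of overlapping n-grams = L - n + 1
Substituting: 11 - 2 + 1 = 10

10


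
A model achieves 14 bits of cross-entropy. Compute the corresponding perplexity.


Perplexity formula: PP = 2^H
H = 14
PP = 2^14
PP = 2^14 = 16384

16384


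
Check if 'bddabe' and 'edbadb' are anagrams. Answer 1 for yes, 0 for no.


Sort characters of 'bddabe': 'abbdde'
Sort characters of 'edbadb': 'abbdde'
Sorted forms match -> they ARE anagrams
Result: 1

1


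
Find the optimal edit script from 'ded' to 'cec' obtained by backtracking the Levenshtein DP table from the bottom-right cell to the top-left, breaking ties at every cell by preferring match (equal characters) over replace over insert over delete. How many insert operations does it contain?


Edit distance = 2. Backtracking from cell (3, 3) with preference match > replace > insert > delete,
then listing the resulting alignment 'ded' -> 'cec' left to right:
  Step 1: replace d->c
  Step 2: keep 'e'
  Step 3: replace d->c
Total insertions: 0

0


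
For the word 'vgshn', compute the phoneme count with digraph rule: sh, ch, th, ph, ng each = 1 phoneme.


Parsing 'vgshn' greedily, digraphs first:
  'v' -> consonant phoneme (phonemes so far: 1)
  'g' -> consonant phoneme (phonemes so far: 2)
  'sh' -> digraph (1 consonant phoneme) (phonemes so far: 3)
  'n' -> consonant phoneme (phonemes so far: 4)
Total phonemes: 4

4


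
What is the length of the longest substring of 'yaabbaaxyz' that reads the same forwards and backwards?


Scanning 'yaabbaaxyz' for palindromic substrings.
Substring at positions 1-6: 'aabbaa'.
Check: reverse('aabbaa') = 'aabbaa' -> palindrome confirmed.
Neighbouring characters ('y' / 'x') break symmetry, so it cannot extend further.
No longer palindromic substring exists; longest length = 6

6


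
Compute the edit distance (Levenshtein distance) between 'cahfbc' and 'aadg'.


Building DP table for s1='cahfbc' (len 6) and s2='aadg' (len 4):
       a  a  d  g
    0  1  2  3  4
  c 1  1  2  3  4
  a 2  1  1  2  3
  h 3  2  2  2  3
  f 4  3  3  3  3
  b 5  4  4  4  4
  c 6  5  5  5  5
Edit distance = dp[6][4] = 5

5


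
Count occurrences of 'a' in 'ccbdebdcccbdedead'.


Scanning 'ccbdebdcccbdedead' for 'a':
  Position 15: 'a' -> MATCH (count: 1)
Total occurrences of 'a': 1

1


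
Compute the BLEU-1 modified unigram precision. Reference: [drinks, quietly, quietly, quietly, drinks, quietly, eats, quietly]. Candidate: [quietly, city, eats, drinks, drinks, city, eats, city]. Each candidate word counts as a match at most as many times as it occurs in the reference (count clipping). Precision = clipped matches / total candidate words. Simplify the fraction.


Reference word counts: {'drinks': 2, 'eats': 1, 'quietly': 5}
Checking each candidate word (with clipping):
  'quietly' -> in reference (ref count 5, used 1/5) -> match (matches: 1)
  'city' -> not in reference -> no match (matches: 1)
  'eats' -> in reference (ref count 1, used 1/1) -> match (matches: 2)
  'drinks' -> in reference (ref count 2, used 1/2) -> match (matches: 3)
  'drinks' -> in reference (ref count 2, used 2/2) -> match (matches: 4)
  'city' -> not in reference -> no match (matches: 4)
  'eats' -> ref count 1 already used up (1/1) -> clipped, no match (matches: 4)
  'city' -> not in reference -> no match (matches: 4)
Clipped matches: 4, Candidate length: 8
Precision = 4/8 = 1/2

1/2


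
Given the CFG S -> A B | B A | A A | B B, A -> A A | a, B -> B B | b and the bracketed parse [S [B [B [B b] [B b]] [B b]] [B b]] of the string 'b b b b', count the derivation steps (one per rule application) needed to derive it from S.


Every bracketed nonterminal node [X ...] in the tree is produced by exactly one rule application.
Reading the tree off as a leftmost derivation:
  Step 1: S  =>  B B   (applied S -> B B)
  Step 2: B B  =>  B B B   (applied B -> B B)
  Step 3: B B B  =>  B B B B   (applied B -> B B)
  Step 4: B B B B  =>  b B B B   (applied B -> b)
  Step 5: b B B B  =>  b b B B   (applied B -> b)
  Step 6: b b B B  =>  b b b B   (applied B -> b)
  Step 7: b b b B  =>  b b b b   (applied B -> b)
Final yield: b b b b
Total rewrite steps: 7

7


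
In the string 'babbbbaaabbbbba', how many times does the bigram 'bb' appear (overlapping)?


Scanning 'babbbbaaabbbbba' for bigram 'bb':
  Position 0: 'ba' -> no
  Position 1: 'ab' -> no
  Position 2: 'bb' -> MATCH
  Position 3: 'bb' -> MATCH
  Position 4: 'bb' -> MATCH
  Position 5: 'ba' -> no
  Position 6: 'aa' -> no
  Position 7: 'aa' -> no
  Position 8: 'ab' -> no
  Position 9: 'bb' -> MATCH
  Position 10: 'bb' -> MATCH
  Position 11: 'bb' -> MATCH
  Position 12: 'bb' -> MATCH
  Position 13: 'ba' -> no
Total matches: 7

7


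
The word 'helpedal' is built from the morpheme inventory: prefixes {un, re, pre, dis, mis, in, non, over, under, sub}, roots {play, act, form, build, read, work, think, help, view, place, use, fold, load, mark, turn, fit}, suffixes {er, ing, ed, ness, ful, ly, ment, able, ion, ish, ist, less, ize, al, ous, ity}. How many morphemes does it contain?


Segmenting 'helpedal' against the inventory:
  'help' -> root (morpheme 1)
  'ed' -> suffix (morpheme 2)
  'al' -> suffix (morpheme 3)
Total morphemes: 3

3


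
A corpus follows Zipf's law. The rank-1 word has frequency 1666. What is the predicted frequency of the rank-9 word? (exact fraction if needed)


Zipf's law: freq(rank) = f1 / rank
f1 = 1666, rank = 9
freq = 1666 / 9
GCD(1666, 9) = 1
Simplified: 1666/9

1666/9


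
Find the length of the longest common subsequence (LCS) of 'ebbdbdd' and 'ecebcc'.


DP table for LCS of 'ebbdbdd' and 'ecebcc':
       e  c  e  b  c  c
    0  0  0  0  0  0  0
  e 0  1  1  1  1  1  1
  b 0  1  1  1  2  2  2
  b 0  1  1  1  2  2  2
  d 0  1  1  1  2  2  2
  b 0  1  1  1  2  2  2
  d 0  1  1  1  2  2  2
  d 0  1  1  1  2  2  2
LCS: 'eb'
LCS length = 2

2


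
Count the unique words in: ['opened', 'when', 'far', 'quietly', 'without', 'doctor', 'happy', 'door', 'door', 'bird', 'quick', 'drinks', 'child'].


Listing all tokens and tracking unique types:
  Token 1: 'opened' -> NEW (unique so far: 1)
  Token 2: 'when' -> NEW (unique so far: 2)
  Token 3: 'far' -> NEW (unique so far: 3)
  Token 4: 'quietly' -> NEW (unique so far: 4)
  Token 5: 'without' -> NEW (unique so far: 5)
  Token 6: 'doctor' -> NEW (unique so far: 6)
  Token 7: 'happy' -> NEW (unique so far: 7)
  Token 8: 'door' -> NEW (unique so far: 8)
  Token 9: 'door' -> duplicate (unique so far: 8)
  Token 10: 'bird' -> NEW (unique so far: 9)
  Token 11: 'quick' -> NEW (unique so far: 10)
  Token 12: 'drinks' -> NEW (unique so far: 11)
  Token 13: 'child' -> NEW (unique so far: 12)
Unique types: ('bird', 'child', 'doctor', 'door', 'drinks', 'far', 'happy', 'opened', 'quick', 'quietly', 'when', 'without')
Vocabulary size: 12

12


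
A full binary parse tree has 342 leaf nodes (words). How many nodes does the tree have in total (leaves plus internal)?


Leaf nodes (terminals): 342
Internal nodes = n - 1 = 342 - 1 = 341
Total = leaves + internal = 342 + 341 = 683

683


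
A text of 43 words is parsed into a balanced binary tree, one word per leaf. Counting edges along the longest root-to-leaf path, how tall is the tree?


In a balanced binary tree with n leaves the deepest leaf is ceil(log2(n)) edges below the root.
log2(43) = 5.4263
ceil(5.4263) = 6
height (edges) = 6

6


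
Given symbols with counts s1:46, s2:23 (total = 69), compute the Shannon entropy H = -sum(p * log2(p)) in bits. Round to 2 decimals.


Computing entropy H = -sum(p_i * log2(p_i)):
  s1: p = 46/69 = 0.6667, -p*log2(p) = 0.3900
  s2: p = 23/69 = 0.3333, -p*log2(p) = 0.5283
H = sum of terms = 0.9183
Rounded to 2 decimals: 0.92

0.92


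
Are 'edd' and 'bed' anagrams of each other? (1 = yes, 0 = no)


Sort characters of 'edd': 'dde'
Sort characters of 'bed': 'bde'
Sorted forms differ -> they are NOT anagrams
Result: 0

0


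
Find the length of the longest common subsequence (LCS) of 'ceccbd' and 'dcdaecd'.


DP table for LCS of 'ceccbd' and 'dcdaecd':
       d  c  d  a  e  c  d
    0  0  0  0  0  0  0  0
  c 0  0  1  1  1  1  1  1
  e 0  0  1  1  1  2  2  2
  c 0  0  1  1  1  2  3  3
  c 0  0  1  1  1  2  3  3
  b 0  0  1  1  1  2  3  3
  d 0  1  1  2  2  2  3  4
LCS: 'cecd'
LCS length = 4

4


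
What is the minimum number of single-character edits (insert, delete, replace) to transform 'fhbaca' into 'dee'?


Building DP table for s1='fhbaca' (len 6) and s2='dee' (len 3):
       d  e  e
    0  1  2  3
  f 1  1  2  3
  h 2  2  2  3
  b 3  3  3  3
  a 4  4  4  4
  c 5  5  5  5
  a 6  6  6  6
Edit distance = dp[6][3] = 6

6


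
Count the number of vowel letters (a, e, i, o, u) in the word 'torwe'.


Scanning each character of 'torwe':
  Position 1: 't' -> consonant (running count: 0)
  Position 2: 'o' -> vowel (running count: 1)
  Position 3: 'r' -> consonant (running count: 1)
  Position 4: 'w' -> consonant (running count: 1)
  Position 5: 'e' -> vowel (running count: 2)
Total vowels: 2

2


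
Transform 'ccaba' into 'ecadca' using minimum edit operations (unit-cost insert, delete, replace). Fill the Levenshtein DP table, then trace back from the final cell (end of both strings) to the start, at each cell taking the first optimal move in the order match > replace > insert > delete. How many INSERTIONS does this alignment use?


Edit distance = 3. Backtracking from cell (5, 6) with preference match > replace > insert > delete,
then listing the resulting alignment 'ccaba' -> 'ecadca' left to right:
  Step 1: replace c->e
  Step 2: keep 'c'
  Step 3: keep 'a'
  Step 4: insert 'd' [insertion #1]
  Step 5: replace b->c
  Step 6: keep 'a'
Total insertions: 1

1


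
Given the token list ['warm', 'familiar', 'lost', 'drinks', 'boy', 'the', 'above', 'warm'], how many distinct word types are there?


Listing all tokens and tracking unique types:
  Token 1: 'warm' -> NEW (unique so far: 1)
  Token 2: 'familiar' -> NEW (unique so far: 2)
  Token 3: 'lost' -> NEW (unique so far: 3)
  Token 4: 'drinks' -> NEW (unique so far: 4)
  Token 5: 'boy' -> NEW (unique so far: 5)
  Token 6: 'the' -> NEW (unique so far: 6)
  Token 7: 'above' -> NEW (unique so far: 7)
  Token 8: 'warm' -> duplicate (unique so far: 7)
Unique types: ('above', 'boy', 'drinks', 'familiar', 'lost', 'the', 'warm')
Vocabulary size: 7

7
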